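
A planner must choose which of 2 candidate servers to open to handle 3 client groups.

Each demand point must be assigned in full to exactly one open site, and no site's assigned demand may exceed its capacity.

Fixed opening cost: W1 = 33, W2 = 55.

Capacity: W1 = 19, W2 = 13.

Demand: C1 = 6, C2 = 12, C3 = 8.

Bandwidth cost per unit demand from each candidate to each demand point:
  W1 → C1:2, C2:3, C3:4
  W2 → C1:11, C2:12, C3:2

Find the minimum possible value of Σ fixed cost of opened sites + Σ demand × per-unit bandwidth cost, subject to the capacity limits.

Open {W1, W2}; cheapest assignment that respects the capacities:
  W1 (cap 19, load 18): C1, C2 — cost 6×2 + 12×3 = 48
  W2 (cap 13, load 8): C3 — cost 8×2 = 16
  Shipping 64, fixed 88 → total 152.
  Any other capacity-feasible assignment to {W1, W2} ships for at least 64.
Total demand is 26 and no other set of sites has combined capacity ≥ 26, so {W1, W2} is the only feasible choice of open sites. Minimum: 152.

152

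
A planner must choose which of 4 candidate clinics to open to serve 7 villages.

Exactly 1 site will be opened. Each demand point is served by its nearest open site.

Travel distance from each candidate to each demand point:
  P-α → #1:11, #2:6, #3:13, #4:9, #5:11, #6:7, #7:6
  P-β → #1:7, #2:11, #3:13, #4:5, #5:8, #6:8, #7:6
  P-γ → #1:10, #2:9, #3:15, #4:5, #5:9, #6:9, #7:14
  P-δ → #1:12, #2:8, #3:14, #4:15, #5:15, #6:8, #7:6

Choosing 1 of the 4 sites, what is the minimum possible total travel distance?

Open {P-β}.
  #1→P-β 7, #2→P-β 11, #3→P-β 13, #4→P-β 5, #5→P-β 8, #6→P-β 8, #7→P-β 6  ⇒ total 58.
Compare {P-α}: total 63.
Compare {P-γ}: total 71.
No size-1 selection does better; minimum is 58.

58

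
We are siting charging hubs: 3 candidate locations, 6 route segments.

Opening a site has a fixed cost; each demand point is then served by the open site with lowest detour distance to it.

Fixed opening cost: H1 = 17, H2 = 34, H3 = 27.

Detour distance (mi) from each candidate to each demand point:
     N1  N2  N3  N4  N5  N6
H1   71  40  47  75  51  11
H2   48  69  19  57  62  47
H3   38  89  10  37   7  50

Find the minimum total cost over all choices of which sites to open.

187

Open {H1, H3}: assign each demand point to its cheapest open site.
  N1→H3 38, N2→H1 40, N3→H3 10, N4→H3 37, N5→H3 7, N6→H1 11
  detour distance 143, fixed 44 → total 187.
Compare {H1, H2, H3}: detour distance 143 + fixed 78 = 221.
Compare {H3}: detour distance 231 + fixed 27 = 258.
Compare {H2, H3}: detour distance 208 + fixed 61 = 269.
All other subsets cost ≥ 221. Minimum total cost: 187.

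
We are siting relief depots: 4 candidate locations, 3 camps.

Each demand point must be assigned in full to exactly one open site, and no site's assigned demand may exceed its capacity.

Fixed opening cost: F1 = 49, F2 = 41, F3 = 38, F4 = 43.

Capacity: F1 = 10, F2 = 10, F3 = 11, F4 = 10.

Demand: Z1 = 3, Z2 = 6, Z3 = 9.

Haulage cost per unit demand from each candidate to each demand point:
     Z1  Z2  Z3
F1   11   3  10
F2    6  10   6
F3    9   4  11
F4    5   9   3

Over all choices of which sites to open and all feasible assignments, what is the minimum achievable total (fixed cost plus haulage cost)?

159

Open {F3, F4}; cheapest assignment that respects the capacities:
  F3 (cap 11, load 9): Z1, Z2 — cost 3×9 + 6×4 = 51
  F4 (cap 10, load 9): Z3 — cost 9×3 = 27
  Shipping 78, fixed 81 → total 159.
  Any other capacity-feasible assignment to {F3, F4} ships for at least 78.
Compare {F1, F4}: its best feasible assignment gives total 170.
Compare {F2, F3}: its best feasible assignment gives total 184.
Every other set of open sites that can feasibly serve all demand totals ≥ 170 even under its best assignment. Minimum: 159.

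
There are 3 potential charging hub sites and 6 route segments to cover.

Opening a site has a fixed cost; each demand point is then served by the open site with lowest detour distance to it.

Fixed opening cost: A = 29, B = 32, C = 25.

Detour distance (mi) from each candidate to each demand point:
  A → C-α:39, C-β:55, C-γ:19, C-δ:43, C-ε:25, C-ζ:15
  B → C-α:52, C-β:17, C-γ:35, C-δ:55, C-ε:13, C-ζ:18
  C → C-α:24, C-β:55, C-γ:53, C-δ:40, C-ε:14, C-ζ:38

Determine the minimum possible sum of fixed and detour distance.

204

Open {B, C}: assign each demand point to its cheapest open site.
  C-α→C 24, C-β→B 17, C-γ→B 35, C-δ→C 40, C-ε→B 13, C-ζ→B 18
  detour distance 147, fixed 57 → total 204.
Compare {A, B}: detour distance 146 + fixed 61 = 207.
Compare {A, B, C}: detour distance 128 + fixed 86 = 214.
Compare {A, C}: detour distance 167 + fixed 54 = 221.
All other subsets cost ≥ 207. Minimum total cost: 204.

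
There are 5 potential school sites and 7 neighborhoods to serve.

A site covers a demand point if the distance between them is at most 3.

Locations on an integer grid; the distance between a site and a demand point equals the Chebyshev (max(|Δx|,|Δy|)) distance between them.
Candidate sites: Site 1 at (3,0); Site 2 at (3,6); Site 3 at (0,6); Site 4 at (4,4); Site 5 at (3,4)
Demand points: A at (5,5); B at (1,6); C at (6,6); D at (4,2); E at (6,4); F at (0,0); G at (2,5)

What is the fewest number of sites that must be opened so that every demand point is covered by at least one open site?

2

Coverage sets (demand points within 3 of each site):
  Site 1: {D, F}
  Site 2: {A, B, C, E, G}
  Site 3: {B, G}
  Site 4: {A, B, C, D, E, G}
  Site 5: {A, B, C, D, E, G}
No single site covers all 7 demand points.
But {Site 1, Site 2} covers everything, so the minimum is 2.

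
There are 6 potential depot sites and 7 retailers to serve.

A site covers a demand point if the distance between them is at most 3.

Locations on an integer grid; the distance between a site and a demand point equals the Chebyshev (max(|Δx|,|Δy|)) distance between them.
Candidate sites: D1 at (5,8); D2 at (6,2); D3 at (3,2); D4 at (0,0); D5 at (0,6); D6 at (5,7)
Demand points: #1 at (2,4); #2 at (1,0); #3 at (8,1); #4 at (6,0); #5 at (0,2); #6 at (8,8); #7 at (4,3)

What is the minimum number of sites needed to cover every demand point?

Coverage sets (demand points within 3 of each site):
  D1: {#6}
  D2: {#3, #4, #7}
  D3: {#1, #2, #4, #5, #7}
  D4: {#2, #5}
  D5: {#1}
  D6: {#1, #6}
No 2 sites suffice: every size-2 union leaves at least one demand point uncovered.
But {D1, D2, D3} covers everything, so the minimum is 3.

3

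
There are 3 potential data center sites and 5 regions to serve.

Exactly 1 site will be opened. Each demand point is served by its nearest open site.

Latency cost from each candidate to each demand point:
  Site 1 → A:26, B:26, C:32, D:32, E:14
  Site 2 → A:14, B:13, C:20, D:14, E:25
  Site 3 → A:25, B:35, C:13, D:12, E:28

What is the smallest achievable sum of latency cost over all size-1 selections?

86

Open {Site 2}.
  A→Site 2 14, B→Site 2 13, C→Site 2 20, D→Site 2 14, E→Site 2 25  ⇒ total 86.
Compare {Site 3}: total 113.
Compare {Site 1}: total 130.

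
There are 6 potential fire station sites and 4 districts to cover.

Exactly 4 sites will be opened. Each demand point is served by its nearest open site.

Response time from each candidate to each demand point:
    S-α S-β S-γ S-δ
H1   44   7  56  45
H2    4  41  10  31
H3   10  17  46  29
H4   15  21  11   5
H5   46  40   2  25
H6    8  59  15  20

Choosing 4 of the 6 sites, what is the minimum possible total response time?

Open {H1, H2, H4, H5}.
  S-α→H2 4, S-β→H1 7, S-γ→H5 2, S-δ→H4 5  ⇒ total 18.
Compare {H1, H4, H5, H6}: total 22.
Compare {H1, H3, H4, H5}: total 24.
No size-4 selection does better; minimum is 18.

18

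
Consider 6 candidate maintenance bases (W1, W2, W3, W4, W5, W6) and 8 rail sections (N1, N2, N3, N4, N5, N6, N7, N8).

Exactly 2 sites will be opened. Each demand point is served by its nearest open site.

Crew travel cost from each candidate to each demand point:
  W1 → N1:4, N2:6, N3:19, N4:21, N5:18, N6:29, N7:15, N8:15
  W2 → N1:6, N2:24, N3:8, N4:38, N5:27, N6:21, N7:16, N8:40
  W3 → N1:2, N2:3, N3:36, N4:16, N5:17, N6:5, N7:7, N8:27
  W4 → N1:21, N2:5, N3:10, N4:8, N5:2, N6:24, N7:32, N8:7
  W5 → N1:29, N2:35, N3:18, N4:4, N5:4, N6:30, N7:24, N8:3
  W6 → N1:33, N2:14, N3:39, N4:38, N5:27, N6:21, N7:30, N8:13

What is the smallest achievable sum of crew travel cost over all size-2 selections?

44

Open {W3, W4}.
  N1→W3 2, N2→W3 3, N3→W4 10, N4→W4 8, N5→W4 2, N6→W3 5, N7→W3 7, N8→W4 7  ⇒ total 44.
Compare {W3, W5}: total 46.
Compare {W2, W4}: total 73.
No size-2 selection does better; minimum is 44.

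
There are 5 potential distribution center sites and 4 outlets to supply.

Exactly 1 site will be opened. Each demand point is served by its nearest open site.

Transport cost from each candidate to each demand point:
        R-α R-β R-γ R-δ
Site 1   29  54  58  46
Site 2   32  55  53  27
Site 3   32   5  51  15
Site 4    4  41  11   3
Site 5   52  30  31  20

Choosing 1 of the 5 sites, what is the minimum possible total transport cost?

59

Open {Site 4}.
  R-α→Site 4 4, R-β→Site 4 41, R-γ→Site 4 11, R-δ→Site 4 3  ⇒ total 59.
Compare {Site 3}: total 103.
Compare {Site 5}: total 133.
No size-1 selection does better; minimum is 59.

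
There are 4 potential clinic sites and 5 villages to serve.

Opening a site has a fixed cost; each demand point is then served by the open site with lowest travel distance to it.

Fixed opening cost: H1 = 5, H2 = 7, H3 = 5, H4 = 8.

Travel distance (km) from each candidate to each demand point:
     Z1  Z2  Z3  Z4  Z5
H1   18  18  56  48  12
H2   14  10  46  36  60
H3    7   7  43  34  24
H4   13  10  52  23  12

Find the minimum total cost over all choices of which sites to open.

105

Open {H3, H4}: assign each demand point to its cheapest open site.
  Z1→H3 7, Z2→H3 7, Z3→H3 43, Z4→H4 23, Z5→H4 12
  travel distance 92, fixed 13 → total 105.
Compare {H1, H3, H4}: travel distance 92 + fixed 18 = 110.
Compare {H2, H3, H4}: travel distance 92 + fixed 20 = 112.
Compare {H1, H3}: travel distance 103 + fixed 10 = 113.
All other subsets cost ≥ 110. Minimum total cost: 105.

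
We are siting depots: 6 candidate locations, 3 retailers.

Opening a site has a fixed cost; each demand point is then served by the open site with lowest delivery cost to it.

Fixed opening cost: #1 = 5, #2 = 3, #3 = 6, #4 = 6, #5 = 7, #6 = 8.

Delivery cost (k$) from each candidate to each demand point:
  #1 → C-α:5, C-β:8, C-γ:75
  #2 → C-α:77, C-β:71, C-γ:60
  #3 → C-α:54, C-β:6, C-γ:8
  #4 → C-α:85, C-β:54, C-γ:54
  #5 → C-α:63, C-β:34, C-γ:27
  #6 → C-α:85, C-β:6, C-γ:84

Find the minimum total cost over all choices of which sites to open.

Open {#1, #3}: assign each demand point to its cheapest open site.
  C-α→#1 5, C-β→#3 6, C-γ→#3 8
  delivery cost 19, fixed 11 → total 30.
Compare {#1, #2, #3}: delivery cost 19 + fixed 14 = 33.
Compare {#1, #3, #4}: delivery cost 19 + fixed 17 = 36.
Compare {#1, #3, #5}: delivery cost 19 + fixed 18 = 37.
All other subsets cost ≥ 33. Minimum total cost: 30.

30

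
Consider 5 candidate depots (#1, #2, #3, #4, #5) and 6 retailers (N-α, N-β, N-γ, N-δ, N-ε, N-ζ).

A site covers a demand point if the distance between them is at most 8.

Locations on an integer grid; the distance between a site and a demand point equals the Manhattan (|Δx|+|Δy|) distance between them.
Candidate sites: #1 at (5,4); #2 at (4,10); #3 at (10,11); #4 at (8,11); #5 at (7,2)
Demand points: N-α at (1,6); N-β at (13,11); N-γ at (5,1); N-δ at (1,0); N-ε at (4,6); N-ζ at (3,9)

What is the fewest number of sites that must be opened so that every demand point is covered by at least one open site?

2

Coverage sets (demand points within 8 of each site):
  #1: {N-α, N-γ, N-δ, N-ε, N-ζ}
  #2: {N-α, N-ε, N-ζ}
  #3: {N-β}
  #4: {N-β, N-ζ}
  #5: {N-γ, N-δ, N-ε}
No single site covers all 6 demand points.
But {#1, #3} covers everything, so the minimum is 2.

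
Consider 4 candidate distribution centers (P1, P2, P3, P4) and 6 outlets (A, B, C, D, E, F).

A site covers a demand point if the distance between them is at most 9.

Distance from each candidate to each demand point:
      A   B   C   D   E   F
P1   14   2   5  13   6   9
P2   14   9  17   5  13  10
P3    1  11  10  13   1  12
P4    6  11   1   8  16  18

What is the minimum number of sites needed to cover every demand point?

Coverage sets (demand points within 9 of each site):
  P1: {B, C, E, F}
  P2: {B, D}
  P3: {A, E}
  P4: {A, C, D}
No single site covers all 6 demand points.
But {P1, P4} covers everything, so the minimum is 2.

2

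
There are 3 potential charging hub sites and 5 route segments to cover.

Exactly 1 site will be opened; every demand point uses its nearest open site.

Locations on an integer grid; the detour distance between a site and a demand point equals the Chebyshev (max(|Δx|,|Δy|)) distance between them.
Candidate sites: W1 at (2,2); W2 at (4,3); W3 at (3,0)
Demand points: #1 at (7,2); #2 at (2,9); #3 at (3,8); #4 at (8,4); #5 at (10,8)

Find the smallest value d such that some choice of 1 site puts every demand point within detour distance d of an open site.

6

Open {W2}.
  Farthest demand point is #2 at detour distance 6 (to W2); all others are ≤ 6.
With {W1} the worst case is 8.
With {W3} the worst case is 9.
No size-1 selection achieves below 6.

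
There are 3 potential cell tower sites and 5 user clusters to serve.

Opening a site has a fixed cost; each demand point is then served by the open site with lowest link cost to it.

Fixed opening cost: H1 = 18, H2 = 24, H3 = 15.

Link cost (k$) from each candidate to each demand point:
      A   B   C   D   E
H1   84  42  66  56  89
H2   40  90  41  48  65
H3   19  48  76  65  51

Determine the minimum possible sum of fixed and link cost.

Open {H2, H3}: assign each demand point to its cheapest open site.
  A→H3 19, B→H3 48, C→H2 41, D→H2 48, E→H3 51
  link cost 207, fixed 39 → total 246.
Compare {H1, H2, H3}: link cost 201 + fixed 57 = 258.
Compare {H1, H3}: link cost 234 + fixed 33 = 267.
Compare {H3}: link cost 259 + fixed 15 = 274.
All other subsets cost ≥ 258. Minimum total cost: 246.

246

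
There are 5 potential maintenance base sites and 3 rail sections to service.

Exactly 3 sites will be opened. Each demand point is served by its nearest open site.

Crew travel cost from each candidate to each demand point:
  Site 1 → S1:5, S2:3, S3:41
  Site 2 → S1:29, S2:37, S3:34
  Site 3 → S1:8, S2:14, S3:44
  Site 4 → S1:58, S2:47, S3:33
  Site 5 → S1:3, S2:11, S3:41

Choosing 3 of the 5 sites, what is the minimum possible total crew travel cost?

Open {Site 1, Site 4, Site 5}.
  S1→Site 5 3, S2→Site 1 3, S3→Site 4 33  ⇒ total 39.
Compare {Site 1, Site 2, Site 5}: total 40.
Compare {Site 1, Site 2, Site 4}: total 41.
No size-3 selection does better; minimum is 39.

39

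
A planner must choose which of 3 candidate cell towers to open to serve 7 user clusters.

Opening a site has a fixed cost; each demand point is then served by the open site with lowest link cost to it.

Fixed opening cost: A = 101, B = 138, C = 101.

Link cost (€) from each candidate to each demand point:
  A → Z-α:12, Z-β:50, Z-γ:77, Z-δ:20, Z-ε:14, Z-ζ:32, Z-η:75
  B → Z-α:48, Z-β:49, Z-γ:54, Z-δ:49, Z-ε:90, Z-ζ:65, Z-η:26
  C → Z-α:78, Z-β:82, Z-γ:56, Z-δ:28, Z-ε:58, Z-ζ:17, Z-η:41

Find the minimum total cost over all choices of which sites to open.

381

Open {A}: assign each demand point to its cheapest open site.
  Z-α→A 12, Z-β→A 50, Z-γ→A 77, Z-δ→A 20, Z-ε→A 14, Z-ζ→A 32, Z-η→A 75
  link cost 280, fixed 101 → total 381.
Compare {A, C}: link cost 210 + fixed 202 = 412.
Compare {A, B}: link cost 207 + fixed 239 = 446.
Compare {C}: link cost 360 + fixed 101 = 461.
All other subsets cost ≥ 412. Minimum total cost: 381.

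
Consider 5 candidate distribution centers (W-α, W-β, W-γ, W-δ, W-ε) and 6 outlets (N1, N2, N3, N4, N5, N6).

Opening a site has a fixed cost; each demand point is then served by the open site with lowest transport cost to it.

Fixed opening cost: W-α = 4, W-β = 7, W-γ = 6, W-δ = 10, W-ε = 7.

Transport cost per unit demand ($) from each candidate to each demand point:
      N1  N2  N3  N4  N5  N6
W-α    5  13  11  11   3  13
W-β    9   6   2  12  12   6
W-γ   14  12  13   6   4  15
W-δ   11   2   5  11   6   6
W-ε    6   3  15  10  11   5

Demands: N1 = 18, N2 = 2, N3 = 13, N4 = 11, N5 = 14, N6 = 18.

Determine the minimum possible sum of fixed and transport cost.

Open {W-α, W-β, W-γ, W-ε}: assign each demand point to its cheapest open site.
  N1→W-α 18×5=90, N2→W-ε 2×3=6, N3→W-β 13×2=26, N4→W-γ 11×6=66, N5→W-α 14×3=42, N6→W-ε 18×5=90
  transport cost 320, fixed 24 → total 344.
Compare {W-α, W-β, W-γ, W-δ, W-ε}: transport cost 318 + fixed 34 = 352.
Compare {W-α, W-β, W-γ}: transport cost 344 + fixed 17 = 361.
Compare {W-α, W-β, W-γ, W-δ}: transport cost 336 + fixed 27 = 363.
All other subsets cost ≥ 352. Minimum total cost: 344.

344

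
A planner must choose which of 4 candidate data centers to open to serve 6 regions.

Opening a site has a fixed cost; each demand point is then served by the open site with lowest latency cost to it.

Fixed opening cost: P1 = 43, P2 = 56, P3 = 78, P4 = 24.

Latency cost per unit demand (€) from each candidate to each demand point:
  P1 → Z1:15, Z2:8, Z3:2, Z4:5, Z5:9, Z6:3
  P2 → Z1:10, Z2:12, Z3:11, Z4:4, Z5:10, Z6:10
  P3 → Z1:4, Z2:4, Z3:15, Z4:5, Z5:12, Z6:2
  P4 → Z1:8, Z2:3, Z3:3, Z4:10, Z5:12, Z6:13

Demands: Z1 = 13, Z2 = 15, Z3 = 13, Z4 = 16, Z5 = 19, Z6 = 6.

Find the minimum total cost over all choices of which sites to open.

Open {P1, P4}: assign each demand point to its cheapest open site.
  Z1→P4 13×8=104, Z2→P4 15×3=45, Z3→P1 13×2=26, Z4→P1 16×5=80, Z5→P1 19×9=171, Z6→P1 6×3=18
  latency cost 444, fixed 67 → total 511.
Compare {P1, P3}: latency cost 401 + fixed 121 = 522.
Compare {P1, P3, P4}: latency cost 386 + fixed 145 = 531.
Compare {P1, P2, P4}: latency cost 428 + fixed 123 = 551.
All other subsets cost ≥ 522. Minimum total cost: 511.

511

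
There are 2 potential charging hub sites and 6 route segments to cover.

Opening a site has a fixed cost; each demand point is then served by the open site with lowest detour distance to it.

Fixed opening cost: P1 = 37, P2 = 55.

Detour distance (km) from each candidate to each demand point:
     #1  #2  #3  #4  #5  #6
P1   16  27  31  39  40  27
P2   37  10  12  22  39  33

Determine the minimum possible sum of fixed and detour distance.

208

Open {P2}: assign each demand point to its cheapest open site.
  #1→P2 37, #2→P2 10, #3→P2 12, #4→P2 22, #5→P2 39, #6→P2 33
  detour distance 153, fixed 55 → total 208.
Compare {P1}: detour distance 180 + fixed 37 = 217.
Compare {P1, P2}: detour distance 126 + fixed 92 = 218.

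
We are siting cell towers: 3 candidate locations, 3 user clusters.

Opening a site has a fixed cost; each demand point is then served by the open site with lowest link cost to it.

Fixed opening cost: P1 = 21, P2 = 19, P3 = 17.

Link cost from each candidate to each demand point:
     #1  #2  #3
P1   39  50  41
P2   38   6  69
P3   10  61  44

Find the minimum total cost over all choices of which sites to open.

Open {P2, P3}: assign each demand point to its cheapest open site.
  #1→P3 10, #2→P2 6, #3→P3 44
  link cost 60, fixed 36 → total 96.
Compare {P1, P2, P3}: link cost 57 + fixed 57 = 114.
Compare {P1, P2}: link cost 85 + fixed 40 = 125.
Compare {P2}: link cost 113 + fixed 19 = 132.
All other subsets cost ≥ 114. Minimum total cost: 96.

96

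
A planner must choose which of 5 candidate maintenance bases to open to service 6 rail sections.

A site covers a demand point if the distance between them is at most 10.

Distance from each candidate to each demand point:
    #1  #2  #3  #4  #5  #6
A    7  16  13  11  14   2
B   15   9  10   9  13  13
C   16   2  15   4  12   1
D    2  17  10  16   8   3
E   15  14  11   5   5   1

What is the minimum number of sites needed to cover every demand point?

Coverage sets (demand points within 10 of each site):
  A: {#1, #6}
  B: {#2, #3, #4}
  C: {#2, #4, #6}
  D: {#1, #3, #5, #6}
  E: {#4, #5, #6}
No single site covers all 6 demand points.
But {B, D} covers everything, so the minimum is 2.

2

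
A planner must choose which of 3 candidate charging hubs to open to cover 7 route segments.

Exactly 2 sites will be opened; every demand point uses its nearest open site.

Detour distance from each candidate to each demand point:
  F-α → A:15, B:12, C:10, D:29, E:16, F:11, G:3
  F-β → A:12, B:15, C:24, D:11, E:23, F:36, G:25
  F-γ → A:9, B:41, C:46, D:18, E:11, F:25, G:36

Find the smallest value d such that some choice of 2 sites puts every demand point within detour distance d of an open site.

16

Open {F-α, F-β}.
  Farthest demand point is E at detour distance 16 (to F-α); all others are ≤ 16.
With {F-α, F-γ} the worst case is 18.
With {F-β, F-γ} the worst case is 25.
No size-2 selection achieves below 16.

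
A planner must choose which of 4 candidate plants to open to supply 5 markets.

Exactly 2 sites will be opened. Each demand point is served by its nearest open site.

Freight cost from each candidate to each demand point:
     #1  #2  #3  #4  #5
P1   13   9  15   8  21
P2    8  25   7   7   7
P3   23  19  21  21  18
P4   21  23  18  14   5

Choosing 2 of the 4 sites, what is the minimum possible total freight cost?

38

Open {P1, P2}.
  #1→P2 8, #2→P1 9, #3→P2 7, #4→P2 7, #5→P2 7  ⇒ total 38.
Compare {P2, P3}: total 48.
Compare {P1, P4}: total 50.
No size-2 selection does better; minimum is 38.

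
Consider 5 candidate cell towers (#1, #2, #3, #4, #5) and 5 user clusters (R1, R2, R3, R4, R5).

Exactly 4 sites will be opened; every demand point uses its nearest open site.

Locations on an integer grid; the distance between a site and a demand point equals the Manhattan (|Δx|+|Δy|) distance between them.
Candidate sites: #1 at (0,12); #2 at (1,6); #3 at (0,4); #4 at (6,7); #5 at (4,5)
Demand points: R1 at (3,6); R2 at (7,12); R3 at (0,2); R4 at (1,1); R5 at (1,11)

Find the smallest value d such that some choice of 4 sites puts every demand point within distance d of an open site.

6

Open {#1, #2, #3, #4}.
  Farthest demand point is R2 at distance 6 (to #4); all others are ≤ 6.
With {#1, #2, #4, #5} the worst case is 6.
With {#1, #3, #4, #5} the worst case is 6.
No size-4 selection achieves below 6.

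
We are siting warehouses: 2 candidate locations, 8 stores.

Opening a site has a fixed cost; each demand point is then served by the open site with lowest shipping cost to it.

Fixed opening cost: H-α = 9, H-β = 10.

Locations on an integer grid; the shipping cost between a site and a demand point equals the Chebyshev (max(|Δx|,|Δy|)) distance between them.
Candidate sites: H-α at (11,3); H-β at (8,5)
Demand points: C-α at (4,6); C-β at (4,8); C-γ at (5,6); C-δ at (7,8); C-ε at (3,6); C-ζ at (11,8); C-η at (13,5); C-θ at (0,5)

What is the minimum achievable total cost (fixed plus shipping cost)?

45

Open {H-β}: assign each demand point to its cheapest open site.
  C-α→H-β 4, C-β→H-β 4, C-γ→H-β 3, C-δ→H-β 3, C-ε→H-β 5, C-ζ→H-β 3, C-η→H-β 5, C-θ→H-β 8
  shipping cost 35, fixed 10 → total 45.
Compare {H-α, H-β}: shipping cost 32 + fixed 19 = 51.
Compare {H-α}: shipping cost 51 + fixed 9 = 60.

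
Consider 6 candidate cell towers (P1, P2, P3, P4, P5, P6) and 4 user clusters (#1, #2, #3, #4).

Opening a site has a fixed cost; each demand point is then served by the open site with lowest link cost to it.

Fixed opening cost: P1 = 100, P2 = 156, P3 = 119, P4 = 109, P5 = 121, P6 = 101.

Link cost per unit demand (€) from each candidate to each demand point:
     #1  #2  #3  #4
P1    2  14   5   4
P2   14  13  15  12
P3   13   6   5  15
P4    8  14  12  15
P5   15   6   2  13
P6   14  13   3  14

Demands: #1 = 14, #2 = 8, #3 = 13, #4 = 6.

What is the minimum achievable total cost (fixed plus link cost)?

Open {P1}: assign each demand point to its cheapest open site.
  #1→P1 14×2=28, #2→P1 8×14=112, #3→P1 13×5=65, #4→P1 6×4=24
  link cost 229, fixed 100 → total 329.
Compare {P1, P5}: link cost 126 + fixed 221 = 347.
Compare {P1, P3}: link cost 165 + fixed 219 = 384.
Compare {P1, P6}: link cost 195 + fixed 201 = 396.
All other subsets cost ≥ 347. Minimum total cost: 329.

329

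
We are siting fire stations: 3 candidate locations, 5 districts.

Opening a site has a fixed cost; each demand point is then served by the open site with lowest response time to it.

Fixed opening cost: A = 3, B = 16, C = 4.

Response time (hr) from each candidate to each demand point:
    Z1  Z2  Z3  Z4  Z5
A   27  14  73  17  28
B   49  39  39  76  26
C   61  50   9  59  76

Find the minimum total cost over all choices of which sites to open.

102

Open {A, C}: assign each demand point to its cheapest open site.
  Z1→A 27, Z2→A 14, Z3→C 9, Z4→A 17, Z5→A 28
  response time 95, fixed 7 → total 102.
Compare {A, B, C}: response time 93 + fixed 23 = 116.
Compare {A, B}: response time 123 + fixed 19 = 142.
Compare {A}: response time 159 + fixed 3 = 162.
All other subsets cost ≥ 116. Minimum total cost: 102.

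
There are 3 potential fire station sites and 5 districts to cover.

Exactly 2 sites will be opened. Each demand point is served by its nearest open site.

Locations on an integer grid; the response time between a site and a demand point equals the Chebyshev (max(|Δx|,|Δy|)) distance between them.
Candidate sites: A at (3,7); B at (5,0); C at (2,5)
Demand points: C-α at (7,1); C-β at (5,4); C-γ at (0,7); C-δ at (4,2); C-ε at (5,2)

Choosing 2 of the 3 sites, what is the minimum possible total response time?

11

Open {B, C}.
  C-α→B 2, C-β→C 3, C-γ→C 2, C-δ→B 2, C-ε→B 2  ⇒ total 11.
Compare {A, B}: total 12.
Compare {A, C}: total 16.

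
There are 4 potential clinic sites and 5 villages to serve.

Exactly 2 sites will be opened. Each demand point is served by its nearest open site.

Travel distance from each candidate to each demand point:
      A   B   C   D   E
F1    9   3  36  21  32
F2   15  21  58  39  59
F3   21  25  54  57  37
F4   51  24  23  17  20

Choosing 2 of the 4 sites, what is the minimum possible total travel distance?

72

Open {F1, F4}.
  A→F1 9, B→F1 3, C→F4 23, D→F4 17, E→F4 20  ⇒ total 72.
Compare {F2, F4}: total 96.
Compare {F1, F2}: total 101.
No size-2 selection does better; minimum is 72.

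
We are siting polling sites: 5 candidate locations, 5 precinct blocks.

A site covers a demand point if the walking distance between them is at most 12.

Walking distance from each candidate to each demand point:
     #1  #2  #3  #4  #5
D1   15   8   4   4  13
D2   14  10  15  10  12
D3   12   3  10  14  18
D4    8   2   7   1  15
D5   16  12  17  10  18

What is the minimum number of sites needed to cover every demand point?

2

Coverage sets (demand points within 12 of each site):
  D1: {#2, #3, #4}
  D2: {#2, #4, #5}
  D3: {#1, #2, #3}
  D4: {#1, #2, #3, #4}
  D5: {#2, #4}
No single site covers all 5 demand points.
But {D2, D3} covers everything, so the minimum is 2.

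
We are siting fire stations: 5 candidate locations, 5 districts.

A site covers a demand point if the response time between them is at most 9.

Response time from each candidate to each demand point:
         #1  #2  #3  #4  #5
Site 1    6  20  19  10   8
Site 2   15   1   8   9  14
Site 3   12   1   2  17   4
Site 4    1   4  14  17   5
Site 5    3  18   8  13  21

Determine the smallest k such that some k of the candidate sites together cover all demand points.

Coverage sets (demand points within 9 of each site):
  Site 1: {#1, #5}
  Site 2: {#2, #3, #4}
  Site 3: {#2, #3, #5}
  Site 4: {#1, #2, #5}
  Site 5: {#1, #3}
No single site covers all 5 demand points.
But {Site 1, Site 2} covers everything, so the minimum is 2.

2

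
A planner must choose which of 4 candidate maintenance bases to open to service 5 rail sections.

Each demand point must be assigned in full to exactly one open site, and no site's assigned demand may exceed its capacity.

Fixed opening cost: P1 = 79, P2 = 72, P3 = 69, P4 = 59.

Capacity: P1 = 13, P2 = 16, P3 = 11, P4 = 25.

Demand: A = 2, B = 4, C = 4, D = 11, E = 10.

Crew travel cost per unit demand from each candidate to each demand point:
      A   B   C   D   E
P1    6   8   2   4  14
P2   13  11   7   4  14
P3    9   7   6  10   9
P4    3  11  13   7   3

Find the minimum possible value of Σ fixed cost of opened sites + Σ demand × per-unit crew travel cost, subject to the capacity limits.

283

Open {P2, P4}; cheapest assignment that respects the capacities:
  P2 (cap 16, load 15): C, D — cost 4×7 + 11×4 = 72
  P4 (cap 25, load 16): A, B, E — cost 2×3 + 4×11 + 10×3 = 80
  Shipping 152, fixed 131 → total 283.
  Any other capacity-feasible assignment to {P2, P4} ships for at least 152.
Compare {P1, P4}: its best feasible assignment gives total 291.
Compare {P3, P4}: its best feasible assignment gives total 293.
Every other set of open sites that can feasibly serve all demand totals ≥ 291 even under its best assignment. Minimum: 283.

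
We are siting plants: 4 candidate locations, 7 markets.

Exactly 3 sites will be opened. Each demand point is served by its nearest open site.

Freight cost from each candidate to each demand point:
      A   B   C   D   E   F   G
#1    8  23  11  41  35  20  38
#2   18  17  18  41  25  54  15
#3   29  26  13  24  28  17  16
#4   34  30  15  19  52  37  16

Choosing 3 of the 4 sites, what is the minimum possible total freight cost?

Open {#1, #2, #4}.
  A→#1 8, B→#2 17, C→#1 11, D→#4 19, E→#2 25, F→#1 20, G→#2 15  ⇒ total 115.
Compare {#1, #2, #3}: total 117.
Compare {#1, #3, #4}: total 122.
No size-3 selection does better; minimum is 115.

115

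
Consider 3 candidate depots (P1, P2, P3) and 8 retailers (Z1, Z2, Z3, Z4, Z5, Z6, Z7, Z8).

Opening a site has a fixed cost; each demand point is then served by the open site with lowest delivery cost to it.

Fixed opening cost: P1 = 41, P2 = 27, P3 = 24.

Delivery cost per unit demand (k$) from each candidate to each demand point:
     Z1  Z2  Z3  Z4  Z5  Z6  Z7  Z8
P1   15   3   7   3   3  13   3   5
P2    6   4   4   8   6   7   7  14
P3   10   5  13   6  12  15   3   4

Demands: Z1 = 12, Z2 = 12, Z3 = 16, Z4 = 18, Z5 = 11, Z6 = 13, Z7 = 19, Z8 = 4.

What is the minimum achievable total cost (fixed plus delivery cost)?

Open {P1, P2}: assign each demand point to its cheapest open site.
  Z1→P2 12×6=72, Z2→P1 12×3=36, Z3→P2 16×4=64, Z4→P1 18×3=54, Z5→P1 11×3=33, Z6→P2 13×7=91, Z7→P1 19×3=57, Z8→P1 4×5=20
  delivery cost 427, fixed 68 → total 495.
Compare {P1, P2, P3}: delivery cost 423 + fixed 92 = 515.
Compare {P2, P3}: delivery cost 522 + fixed 51 = 573.
Compare {P1, P3}: delivery cost 597 + fixed 65 = 662.
All other subsets cost ≥ 515. Minimum total cost: 495.

495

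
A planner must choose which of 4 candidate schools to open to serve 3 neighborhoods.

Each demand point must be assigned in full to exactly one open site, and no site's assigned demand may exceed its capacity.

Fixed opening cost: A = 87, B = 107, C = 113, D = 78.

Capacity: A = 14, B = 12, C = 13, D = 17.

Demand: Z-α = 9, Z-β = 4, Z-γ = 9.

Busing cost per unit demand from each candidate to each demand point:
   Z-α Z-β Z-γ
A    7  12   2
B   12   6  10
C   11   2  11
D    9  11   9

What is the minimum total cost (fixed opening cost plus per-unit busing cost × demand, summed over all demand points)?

308

Open {A, D}; cheapest assignment that respects the capacities:
  A (cap 14, load 9): Z-γ — cost 9×2 = 18
  D (cap 17, load 13): Z-α, Z-β — cost 9×9 + 4×11 = 125
  Shipping 143, fixed 165 → total 308.
  Any other capacity-feasible assignment to {A, D} ships for at least 143.
Compare {A, C}: its best feasible assignment gives total 325.
Compare {A, B}: its best feasible assignment gives total 368.
Every other set of open sites that can feasibly serve all demand totals ≥ 325 even under its best assignment. Minimum: 308.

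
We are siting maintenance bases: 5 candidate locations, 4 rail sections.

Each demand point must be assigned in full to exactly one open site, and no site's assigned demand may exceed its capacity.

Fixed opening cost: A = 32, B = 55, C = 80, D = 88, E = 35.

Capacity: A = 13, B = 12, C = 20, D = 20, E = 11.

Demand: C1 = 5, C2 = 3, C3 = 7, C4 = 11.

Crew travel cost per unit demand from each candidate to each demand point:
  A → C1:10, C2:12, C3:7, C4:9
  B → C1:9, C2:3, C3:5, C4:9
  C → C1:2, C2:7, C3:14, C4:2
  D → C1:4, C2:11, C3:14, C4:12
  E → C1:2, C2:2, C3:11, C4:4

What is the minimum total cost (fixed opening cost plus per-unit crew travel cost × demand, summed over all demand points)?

Open {B, C}; cheapest assignment that respects the capacities:
  B (cap 12, load 10): C2, C3 — cost 3×3 + 7×5 = 44
  C (cap 20, load 16): C1, C4 — cost 5×2 + 11×2 = 32
  Shipping 76, fixed 135 → total 211.
  Any other capacity-feasible assignment to {B, C} ships for at least 76.
Compare {A, C}: its best feasible assignment gives total 214.
Compare {C, E}: its best feasible assignment gives total 230.
Every other set of open sites that can feasibly serve all demand totals ≥ 214 even under its best assignment. Minimum: 211.

211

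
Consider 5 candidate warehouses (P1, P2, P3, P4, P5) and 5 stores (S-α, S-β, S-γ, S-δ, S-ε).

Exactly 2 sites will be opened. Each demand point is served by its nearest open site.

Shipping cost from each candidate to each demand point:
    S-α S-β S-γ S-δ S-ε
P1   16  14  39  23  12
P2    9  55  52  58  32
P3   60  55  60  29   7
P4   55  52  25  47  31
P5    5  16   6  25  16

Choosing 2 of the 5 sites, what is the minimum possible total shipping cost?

Open {P3, P5}.
  S-α→P5 5, S-β→P5 16, S-γ→P5 6, S-δ→P5 25, S-ε→P3 7  ⇒ total 59.
Compare {P1, P5}: total 60.
Compare {P2, P5}: total 68.
No size-2 selection does better; minimum is 59.

59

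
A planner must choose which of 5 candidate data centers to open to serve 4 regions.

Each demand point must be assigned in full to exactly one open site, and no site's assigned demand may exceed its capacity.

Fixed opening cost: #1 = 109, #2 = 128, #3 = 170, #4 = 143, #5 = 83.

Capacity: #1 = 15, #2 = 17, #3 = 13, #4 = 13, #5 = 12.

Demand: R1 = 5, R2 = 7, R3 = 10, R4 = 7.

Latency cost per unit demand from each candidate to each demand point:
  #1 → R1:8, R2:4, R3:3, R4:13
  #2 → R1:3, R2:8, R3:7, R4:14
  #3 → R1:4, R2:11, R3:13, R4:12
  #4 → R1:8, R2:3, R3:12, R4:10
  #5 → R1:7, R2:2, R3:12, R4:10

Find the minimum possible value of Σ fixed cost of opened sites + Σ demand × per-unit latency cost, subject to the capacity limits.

Open {#2, #5}; cheapest assignment that respects the capacities:
  #2 (cap 17, load 17): R3, R4 — cost 10×7 + 7×14 = 168
  #5 (cap 12, load 12): R1, R2 — cost 5×7 + 7×2 = 49
  Shipping 217, fixed 211 → total 428.
  Any other capacity-feasible assignment to {#2, #5} ships for at least 217.
Compare {#1, #2}: its best feasible assignment gives total 441.
Compare {#1, #2, #5}: its best feasible assignment gives total 477.
Every other set of open sites that can feasibly serve all demand totals ≥ 441 even under its best assignment. Minimum: 428.

428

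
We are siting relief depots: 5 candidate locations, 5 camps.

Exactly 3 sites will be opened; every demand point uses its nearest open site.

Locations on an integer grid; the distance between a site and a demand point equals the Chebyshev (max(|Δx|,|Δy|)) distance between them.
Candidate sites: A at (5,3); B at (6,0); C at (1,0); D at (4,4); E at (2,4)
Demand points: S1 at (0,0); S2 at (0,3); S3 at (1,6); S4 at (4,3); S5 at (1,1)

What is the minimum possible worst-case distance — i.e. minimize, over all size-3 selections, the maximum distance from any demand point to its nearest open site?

2

Open {A, C, E}.
  Farthest demand point is S2 at distance 2 (to E); all others are ≤ 2.
With {B, C, E} the worst case is 2.
With {C, D, E} the worst case is 2.
No size-3 selection achieves below 2.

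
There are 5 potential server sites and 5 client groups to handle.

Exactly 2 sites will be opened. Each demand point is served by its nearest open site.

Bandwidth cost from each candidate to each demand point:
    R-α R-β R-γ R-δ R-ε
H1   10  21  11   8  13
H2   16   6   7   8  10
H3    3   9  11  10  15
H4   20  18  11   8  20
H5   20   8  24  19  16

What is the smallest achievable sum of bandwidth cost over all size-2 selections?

Open {H2, H3}.
  R-α→H3 3, R-β→H2 6, R-γ→H2 7, R-δ→H2 8, R-ε→H2 10  ⇒ total 34.
Compare {H1, H2}: total 41.
Compare {H1, H3}: total 44.
No size-2 selection does better; minimum is 34.

34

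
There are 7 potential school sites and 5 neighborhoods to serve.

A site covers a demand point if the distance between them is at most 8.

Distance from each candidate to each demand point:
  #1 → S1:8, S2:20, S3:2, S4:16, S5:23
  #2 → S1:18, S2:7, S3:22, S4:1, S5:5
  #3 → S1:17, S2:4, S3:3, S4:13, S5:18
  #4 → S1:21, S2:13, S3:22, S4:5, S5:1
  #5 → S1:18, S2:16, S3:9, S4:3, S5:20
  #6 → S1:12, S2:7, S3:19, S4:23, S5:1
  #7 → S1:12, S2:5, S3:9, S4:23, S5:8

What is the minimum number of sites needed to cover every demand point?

2

Coverage sets (demand points within 8 of each site):
  #1: {S1, S3}
  #2: {S2, S4, S5}
  #3: {S2, S3}
  #4: {S4, S5}
  #5: {S4}
  #6: {S2, S5}
  #7: {S2, S5}
No single site covers all 5 demand points.
But {#1, #2} covers everything, so the minimum is 2.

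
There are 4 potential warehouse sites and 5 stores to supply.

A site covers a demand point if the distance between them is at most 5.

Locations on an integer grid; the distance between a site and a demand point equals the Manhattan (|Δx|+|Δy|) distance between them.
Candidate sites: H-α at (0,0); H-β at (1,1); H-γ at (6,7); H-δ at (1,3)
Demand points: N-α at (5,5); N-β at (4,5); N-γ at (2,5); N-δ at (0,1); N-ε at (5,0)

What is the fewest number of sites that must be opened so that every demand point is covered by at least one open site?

2

Coverage sets (demand points within 5 of each site):
  H-α: {N-δ, N-ε}
  H-β: {N-γ, N-δ, N-ε}
  H-γ: {N-α, N-β}
  H-δ: {N-β, N-γ, N-δ}
No single site covers all 5 demand points.
But {H-β, H-γ} covers everything, so the minimum is 2.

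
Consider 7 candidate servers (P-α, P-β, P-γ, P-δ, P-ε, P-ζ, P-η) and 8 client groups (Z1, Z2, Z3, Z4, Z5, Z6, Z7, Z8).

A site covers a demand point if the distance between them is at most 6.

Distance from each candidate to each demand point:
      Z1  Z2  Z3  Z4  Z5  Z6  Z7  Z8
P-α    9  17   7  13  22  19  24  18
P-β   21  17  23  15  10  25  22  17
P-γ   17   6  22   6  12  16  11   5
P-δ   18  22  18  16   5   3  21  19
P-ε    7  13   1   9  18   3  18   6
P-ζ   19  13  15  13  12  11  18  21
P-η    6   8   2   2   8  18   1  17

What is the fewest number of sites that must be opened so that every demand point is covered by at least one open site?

Coverage sets (demand points within 6 of each site):
  P-α: {}
  P-β: {}
  P-γ: {Z2, Z4, Z8}
  P-δ: {Z5, Z6}
  P-ε: {Z3, Z6, Z8}
  P-ζ: {}
  P-η: {Z1, Z3, Z4, Z7}
No 2 sites suffice: every size-2 union leaves at least one demand point uncovered.
But {P-γ, P-δ, P-η} covers everything, so the minimum is 3.

3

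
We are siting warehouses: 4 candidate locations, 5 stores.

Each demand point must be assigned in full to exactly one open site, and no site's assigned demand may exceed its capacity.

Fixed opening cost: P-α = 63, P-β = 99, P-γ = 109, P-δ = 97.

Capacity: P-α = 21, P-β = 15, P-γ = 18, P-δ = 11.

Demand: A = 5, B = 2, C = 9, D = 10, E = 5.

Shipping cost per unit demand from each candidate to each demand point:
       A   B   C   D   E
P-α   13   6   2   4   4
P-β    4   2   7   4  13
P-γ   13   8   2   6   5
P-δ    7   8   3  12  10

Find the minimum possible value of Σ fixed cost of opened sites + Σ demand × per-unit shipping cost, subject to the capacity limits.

Open {P-α, P-β}; cheapest assignment that respects the capacities:
  P-α (cap 21, load 16): B, C, E — cost 2×6 + 9×2 + 5×4 = 50
  P-β (cap 15, load 15): A, D — cost 5×4 + 10×4 = 60
  Shipping 110, fixed 162 → total 272.
  Any other capacity-feasible assignment to {P-α, P-β} ships for at least 110.
Compare {P-α, P-δ}: its best feasible assignment gives total 315.
Compare {P-α, P-γ}: its best feasible assignment gives total 327.
Every other set of open sites that can feasibly serve all demand totals ≥ 315 even under its best assignment. Minimum: 272.

272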